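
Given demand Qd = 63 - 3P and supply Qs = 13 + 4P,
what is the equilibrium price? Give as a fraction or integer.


At equilibrium, Qd = Qs.
63 - 3P = 13 + 4P
63 - 13 = 3P + 4P
50 = 7P
P* = 50/7 = 50/7

50/7


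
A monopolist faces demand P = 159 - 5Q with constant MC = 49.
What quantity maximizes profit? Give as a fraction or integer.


TR = P*Q = (159 - 5Q)Q = 159Q - 5Q^2
MR = dTR/dQ = 159 - 10Q
Set MR = MC:
159 - 10Q = 49
110 = 10Q
Q* = 110/10 = 11

11


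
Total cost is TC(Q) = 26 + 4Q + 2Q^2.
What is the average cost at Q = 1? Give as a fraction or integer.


TC(1) = 26 + 4*1 + 2*1^2
TC(1) = 26 + 4 + 2 = 32
AC = TC/Q = 32/1 = 32

32


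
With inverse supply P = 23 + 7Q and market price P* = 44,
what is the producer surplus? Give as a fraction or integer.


Minimum supply price (at Q=0): P_min = 23
Quantity supplied at P* = 44:
Q* = (44 - 23)/7 = 3
PS = (1/2) * Q* * (P* - P_min)
PS = (1/2) * 3 * (44 - 23)
PS = (1/2) * 3 * 21 = 63/2

63/2


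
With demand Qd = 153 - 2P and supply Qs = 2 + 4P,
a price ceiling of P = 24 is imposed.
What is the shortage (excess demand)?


At P = 24:
Qd = 153 - 2*24 = 105
Qs = 2 + 4*24 = 98
Shortage = Qd - Qs = 105 - 98 = 7

7


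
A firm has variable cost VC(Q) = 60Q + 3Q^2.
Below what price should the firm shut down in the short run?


AVC(Q) = VC(Q)/Q = 60 + 3Q
AVC is increasing in Q, so minimum AVC is at Q -> 0+.
Min AVC = 60
The firm should shut down if P < 60.

60


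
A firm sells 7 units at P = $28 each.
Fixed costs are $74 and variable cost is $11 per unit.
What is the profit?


Total Revenue = P * Q = 28 * 7 = $196
Total Cost = FC + VC*Q = 74 + 11*7 = $151
Profit = TR - TC = 196 - 151 = $45

$45


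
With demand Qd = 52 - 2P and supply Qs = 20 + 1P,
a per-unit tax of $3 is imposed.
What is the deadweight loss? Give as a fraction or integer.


Pre-tax equilibrium quantity: Q* = 92/3
Post-tax equilibrium quantity: Q_tax = 86/3
Reduction in quantity: Q* - Q_tax = 2
DWL = (1/2) * tax * (Q* - Q_tax)
DWL = (1/2) * 3 * 2 = 3

3


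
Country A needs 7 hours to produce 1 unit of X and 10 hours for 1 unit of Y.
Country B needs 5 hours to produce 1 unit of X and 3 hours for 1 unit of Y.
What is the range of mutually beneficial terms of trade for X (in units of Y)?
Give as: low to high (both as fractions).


Opportunity cost of X for Country A = hours_X / hours_Y = 7/10 = 7/10 units of Y
Opportunity cost of X for Country B = hours_X / hours_Y = 5/3 = 5/3 units of Y
Terms of trade must be between the two opportunity costs.
Range: 7/10 to 5/3

7/10 to 5/3


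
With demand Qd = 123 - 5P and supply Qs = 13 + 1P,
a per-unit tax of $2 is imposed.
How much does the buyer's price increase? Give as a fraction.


With a per-unit tax, the buyer's price increase depends on relative slopes.
Supply slope: d = 1, Demand slope: b = 5
Buyer's price increase = d * tax / (b + d)
= 1 * 2 / (5 + 1)
= 2 / 6 = 1/3

1/3


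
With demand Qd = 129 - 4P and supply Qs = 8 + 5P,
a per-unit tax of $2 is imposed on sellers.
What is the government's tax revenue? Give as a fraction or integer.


With tax on sellers, new supply: Qs' = 8 + 5(P - 2)
= 5P - 2
New equilibrium quantity:
Q_new = 637/9
Tax revenue = tax * Q_new = 2 * 637/9 = 1274/9

1274/9


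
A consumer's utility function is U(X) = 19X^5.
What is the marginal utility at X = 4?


MU = dU/dX = 19*5*X^(5-1)
MU = 95*X^4
At X = 4:
MU = 95 * 4^4
MU = 95 * 256 = 24320

24320


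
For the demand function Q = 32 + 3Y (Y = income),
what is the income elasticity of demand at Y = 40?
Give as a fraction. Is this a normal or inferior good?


dQ/dY = 3
At Y = 40: Q = 32 + 3*40 = 152
Ey = (dQ/dY)(Y/Q) = 3 * 40 / 152 = 15/19
Since Ey > 0, this is a normal good.

15/19 (normal good)


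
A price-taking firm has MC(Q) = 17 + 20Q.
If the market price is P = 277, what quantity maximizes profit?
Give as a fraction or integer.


In perfect competition, profit is maximized where P = MC.
277 = 17 + 20Q
260 = 20Q
Q* = 260/20 = 13

13


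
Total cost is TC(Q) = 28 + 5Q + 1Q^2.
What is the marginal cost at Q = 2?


MC = dTC/dQ = 5 + 2*1*Q
At Q = 2:
MC = 5 + 2*2
MC = 5 + 4 = 9

9


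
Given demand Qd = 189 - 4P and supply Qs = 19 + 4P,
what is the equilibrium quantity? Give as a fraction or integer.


First find equilibrium price:
189 - 4P = 19 + 4P
P* = 170/8 = 85/4
Then substitute into demand:
Q* = 189 - 4 * 85/4 = 104

104


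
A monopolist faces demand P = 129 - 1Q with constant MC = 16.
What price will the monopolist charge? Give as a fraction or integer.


MR = 129 - 2Q
Set MR = MC: 129 - 2Q = 16
Q* = 113/2
Substitute into demand:
P* = 129 - 1*113/2 = 145/2

145/2


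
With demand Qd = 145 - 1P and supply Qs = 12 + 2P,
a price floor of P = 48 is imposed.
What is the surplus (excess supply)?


At P = 48:
Qd = 145 - 1*48 = 97
Qs = 12 + 2*48 = 108
Surplus = Qs - Qd = 108 - 97 = 11

11


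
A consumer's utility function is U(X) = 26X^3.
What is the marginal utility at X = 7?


MU = dU/dX = 26*3*X^(3-1)
MU = 78*X^2
At X = 7:
MU = 78 * 7^2
MU = 78 * 49 = 3822

3822


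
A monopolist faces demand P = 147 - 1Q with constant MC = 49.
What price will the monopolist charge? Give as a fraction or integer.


MR = 147 - 2Q
Set MR = MC: 147 - 2Q = 49
Q* = 49
Substitute into demand:
P* = 147 - 1*49 = 98

98


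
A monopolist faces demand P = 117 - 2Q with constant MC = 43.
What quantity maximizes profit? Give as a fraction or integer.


TR = P*Q = (117 - 2Q)Q = 117Q - 2Q^2
MR = dTR/dQ = 117 - 4Q
Set MR = MC:
117 - 4Q = 43
74 = 4Q
Q* = 74/4 = 37/2

37/2


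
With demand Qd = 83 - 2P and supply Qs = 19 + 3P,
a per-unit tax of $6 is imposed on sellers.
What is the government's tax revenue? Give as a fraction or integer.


With tax on sellers, new supply: Qs' = 19 + 3(P - 6)
= 1 + 3P
New equilibrium quantity:
Q_new = 251/5
Tax revenue = tax * Q_new = 6 * 251/5 = 1506/5

1506/5


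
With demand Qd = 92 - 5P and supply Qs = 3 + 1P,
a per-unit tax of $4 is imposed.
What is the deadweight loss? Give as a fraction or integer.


Pre-tax equilibrium quantity: Q* = 107/6
Post-tax equilibrium quantity: Q_tax = 29/2
Reduction in quantity: Q* - Q_tax = 10/3
DWL = (1/2) * tax * (Q* - Q_tax)
DWL = (1/2) * 4 * 10/3 = 20/3

20/3


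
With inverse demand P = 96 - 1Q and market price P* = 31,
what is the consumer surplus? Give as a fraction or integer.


Maximum willingness to pay (at Q=0): P_max = 96
Quantity demanded at P* = 31:
Q* = (96 - 31)/1 = 65
CS = (1/2) * Q* * (P_max - P*)
CS = (1/2) * 65 * (96 - 31)
CS = (1/2) * 65 * 65 = 4225/2

4225/2


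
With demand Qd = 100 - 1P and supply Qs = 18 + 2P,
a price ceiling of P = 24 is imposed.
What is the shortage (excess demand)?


At P = 24:
Qd = 100 - 1*24 = 76
Qs = 18 + 2*24 = 66
Shortage = Qd - Qs = 76 - 66 = 10

10


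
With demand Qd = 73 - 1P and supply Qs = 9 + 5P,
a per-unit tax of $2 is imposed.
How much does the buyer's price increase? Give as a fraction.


With a per-unit tax, the buyer's price increase depends on relative slopes.
Supply slope: d = 5, Demand slope: b = 1
Buyer's price increase = d * tax / (b + d)
= 5 * 2 / (1 + 5)
= 10 / 6 = 5/3

5/3


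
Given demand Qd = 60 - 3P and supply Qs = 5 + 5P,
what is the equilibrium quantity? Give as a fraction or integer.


First find equilibrium price:
60 - 3P = 5 + 5P
P* = 55/8 = 55/8
Then substitute into demand:
Q* = 60 - 3 * 55/8 = 315/8

315/8


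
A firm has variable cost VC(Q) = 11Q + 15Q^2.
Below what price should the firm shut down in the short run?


AVC(Q) = VC(Q)/Q = 11 + 15Q
AVC is increasing in Q, so minimum AVC is at Q -> 0+.
Min AVC = 11
The firm should shut down if P < 11.

11


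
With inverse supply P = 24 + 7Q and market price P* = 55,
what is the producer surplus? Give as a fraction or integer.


Minimum supply price (at Q=0): P_min = 24
Quantity supplied at P* = 55:
Q* = (55 - 24)/7 = 31/7
PS = (1/2) * Q* * (P* - P_min)
PS = (1/2) * 31/7 * (55 - 24)
PS = (1/2) * 31/7 * 31 = 961/14

961/14


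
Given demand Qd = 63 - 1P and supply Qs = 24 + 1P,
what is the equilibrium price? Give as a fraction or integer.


At equilibrium, Qd = Qs.
63 - 1P = 24 + 1P
63 - 24 = 1P + 1P
39 = 2P
P* = 39/2 = 39/2

39/2


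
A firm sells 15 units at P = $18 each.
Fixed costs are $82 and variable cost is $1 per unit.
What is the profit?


Total Revenue = P * Q = 18 * 15 = $270
Total Cost = FC + VC*Q = 82 + 1*15 = $97
Profit = TR - TC = 270 - 97 = $173

$173


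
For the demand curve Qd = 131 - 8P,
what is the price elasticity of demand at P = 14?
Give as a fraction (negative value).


dQ/dP = -8
At P = 14: Q = 131 - 8*14 = 19
E = (dQ/dP)(P/Q) = (-8)(14/19) = -112/19

-112/19


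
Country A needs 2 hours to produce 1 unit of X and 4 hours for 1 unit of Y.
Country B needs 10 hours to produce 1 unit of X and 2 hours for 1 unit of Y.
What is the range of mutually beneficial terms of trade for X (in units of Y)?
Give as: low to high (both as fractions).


Opportunity cost of X for Country A = hours_X / hours_Y = 2/4 = 1/2 units of Y
Opportunity cost of X for Country B = hours_X / hours_Y = 10/2 = 5 units of Y
Terms of trade must be between the two opportunity costs.
Range: 1/2 to 5

1/2 to 5


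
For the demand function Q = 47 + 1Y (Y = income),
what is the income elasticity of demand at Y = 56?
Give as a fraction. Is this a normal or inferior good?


dQ/dY = 1
At Y = 56: Q = 47 + 1*56 = 103
Ey = (dQ/dY)(Y/Q) = 1 * 56 / 103 = 56/103
Since Ey > 0, this is a normal good.

56/103 (normal good)


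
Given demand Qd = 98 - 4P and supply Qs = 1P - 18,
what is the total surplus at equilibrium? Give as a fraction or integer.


Find equilibrium: 98 - 4P = 1P - 18
98 + 18 = 5P
P* = 116/5 = 116/5
Q* = 1*116/5 - 18 = 26/5
Inverse demand: P = 49/2 - Q/4, so P_max = 49/2
Inverse supply: P = 18 + Q/1, so P_min = 18
CS = (1/2) * 26/5 * (49/2 - 116/5) = 169/50
PS = (1/2) * 26/5 * (116/5 - 18) = 338/25
TS = CS + PS = 169/50 + 338/25 = 169/10

169/10


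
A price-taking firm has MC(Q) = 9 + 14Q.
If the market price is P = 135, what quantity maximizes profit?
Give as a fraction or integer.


In perfect competition, profit is maximized where P = MC.
135 = 9 + 14Q
126 = 14Q
Q* = 126/14 = 9

9


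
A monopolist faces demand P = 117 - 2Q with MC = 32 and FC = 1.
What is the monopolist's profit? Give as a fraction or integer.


MR = MC: 117 - 4Q = 32
Q* = 85/4
P* = 117 - 2*85/4 = 149/2
Profit = (P* - MC)*Q* - FC
= (149/2 - 32)*85/4 - 1
= 85/2*85/4 - 1
= 7225/8 - 1 = 7217/8

7217/8


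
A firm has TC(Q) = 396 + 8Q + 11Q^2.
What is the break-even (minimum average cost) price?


AC(Q) = 396/Q + 8 + 11Q
To minimize: dAC/dQ = -396/Q^2 + 11 = 0
Q^2 = 396/11 = 36
Q* = 6
Min AC = 396/6 + 8 + 11*6
Min AC = 66 + 8 + 66 = 140

140


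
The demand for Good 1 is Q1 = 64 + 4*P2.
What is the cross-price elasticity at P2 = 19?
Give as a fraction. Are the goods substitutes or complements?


dQ1/dP2 = 4
At P2 = 19: Q1 = 64 + 4*19 = 140
Exy = (dQ1/dP2)(P2/Q1) = 4 * 19 / 140 = 19/35
Since Exy > 0, the goods are substitutes.

19/35 (substitutes)


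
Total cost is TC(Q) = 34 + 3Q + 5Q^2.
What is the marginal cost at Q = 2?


MC = dTC/dQ = 3 + 2*5*Q
At Q = 2:
MC = 3 + 10*2
MC = 3 + 20 = 23

23


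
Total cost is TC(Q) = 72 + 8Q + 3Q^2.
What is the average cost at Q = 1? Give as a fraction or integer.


TC(1) = 72 + 8*1 + 3*1^2
TC(1) = 72 + 8 + 3 = 83
AC = TC/Q = 83/1 = 83

83


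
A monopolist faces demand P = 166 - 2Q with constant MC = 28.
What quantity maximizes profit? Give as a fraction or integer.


TR = P*Q = (166 - 2Q)Q = 166Q - 2Q^2
MR = dTR/dQ = 166 - 4Q
Set MR = MC:
166 - 4Q = 28
138 = 4Q
Q* = 138/4 = 69/2

69/2


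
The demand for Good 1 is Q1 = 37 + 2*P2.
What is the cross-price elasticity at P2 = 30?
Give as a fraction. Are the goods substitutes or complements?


dQ1/dP2 = 2
At P2 = 30: Q1 = 37 + 2*30 = 97
Exy = (dQ1/dP2)(P2/Q1) = 2 * 30 / 97 = 60/97
Since Exy > 0, the goods are substitutes.

60/97 (substitutes)


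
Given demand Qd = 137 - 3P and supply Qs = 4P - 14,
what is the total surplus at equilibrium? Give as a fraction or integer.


Find equilibrium: 137 - 3P = 4P - 14
137 + 14 = 7P
P* = 151/7 = 151/7
Q* = 4*151/7 - 14 = 506/7
Inverse demand: P = 137/3 - Q/3, so P_max = 137/3
Inverse supply: P = 7/2 + Q/4, so P_min = 7/2
CS = (1/2) * 506/7 * (137/3 - 151/7) = 128018/147
PS = (1/2) * 506/7 * (151/7 - 7/2) = 64009/98
TS = CS + PS = 128018/147 + 64009/98 = 64009/42

64009/42


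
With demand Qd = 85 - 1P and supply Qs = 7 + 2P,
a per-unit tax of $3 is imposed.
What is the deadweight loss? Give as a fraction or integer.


Pre-tax equilibrium quantity: Q* = 59
Post-tax equilibrium quantity: Q_tax = 57
Reduction in quantity: Q* - Q_tax = 2
DWL = (1/2) * tax * (Q* - Q_tax)
DWL = (1/2) * 3 * 2 = 3

3


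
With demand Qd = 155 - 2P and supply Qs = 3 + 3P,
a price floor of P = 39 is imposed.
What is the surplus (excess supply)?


At P = 39:
Qd = 155 - 2*39 = 77
Qs = 3 + 3*39 = 120
Surplus = Qs - Qd = 120 - 77 = 43

43


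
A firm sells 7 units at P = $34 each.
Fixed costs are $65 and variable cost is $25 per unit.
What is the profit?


Total Revenue = P * Q = 34 * 7 = $238
Total Cost = FC + VC*Q = 65 + 25*7 = $240
Profit = TR - TC = 238 - 240 = $-2

$-2


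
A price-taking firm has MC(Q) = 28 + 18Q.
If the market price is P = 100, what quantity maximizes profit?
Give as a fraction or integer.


In perfect competition, profit is maximized where P = MC.
100 = 28 + 18Q
72 = 18Q
Q* = 72/18 = 4

4


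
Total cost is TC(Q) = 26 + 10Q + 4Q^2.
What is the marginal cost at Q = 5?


MC = dTC/dQ = 10 + 2*4*Q
At Q = 5:
MC = 10 + 8*5
MC = 10 + 40 = 50

50


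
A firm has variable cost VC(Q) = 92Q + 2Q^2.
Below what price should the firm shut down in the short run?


AVC(Q) = VC(Q)/Q = 92 + 2Q
AVC is increasing in Q, so minimum AVC is at Q -> 0+.
Min AVC = 92
The firm should shut down if P < 92.

92


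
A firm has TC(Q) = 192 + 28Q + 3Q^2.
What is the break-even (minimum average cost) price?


AC(Q) = 192/Q + 28 + 3Q
To minimize: dAC/dQ = -192/Q^2 + 3 = 0
Q^2 = 192/3 = 64
Q* = 8
Min AC = 192/8 + 28 + 3*8
Min AC = 24 + 28 + 24 = 76

76


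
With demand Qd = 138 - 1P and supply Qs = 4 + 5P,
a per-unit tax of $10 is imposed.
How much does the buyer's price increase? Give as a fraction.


With a per-unit tax, the buyer's price increase depends on relative slopes.
Supply slope: d = 5, Demand slope: b = 1
Buyer's price increase = d * tax / (b + d)
= 5 * 10 / (1 + 5)
= 50 / 6 = 25/3

25/3


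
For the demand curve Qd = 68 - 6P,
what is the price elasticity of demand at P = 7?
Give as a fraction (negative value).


dQ/dP = -6
At P = 7: Q = 68 - 6*7 = 26
E = (dQ/dP)(P/Q) = (-6)(7/26) = -21/13

-21/13


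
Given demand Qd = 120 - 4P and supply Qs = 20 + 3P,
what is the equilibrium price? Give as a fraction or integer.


At equilibrium, Qd = Qs.
120 - 4P = 20 + 3P
120 - 20 = 4P + 3P
100 = 7P
P* = 100/7 = 100/7

100/7


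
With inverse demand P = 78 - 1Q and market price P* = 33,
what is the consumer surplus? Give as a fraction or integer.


Maximum willingness to pay (at Q=0): P_max = 78
Quantity demanded at P* = 33:
Q* = (78 - 33)/1 = 45
CS = (1/2) * Q* * (P_max - P*)
CS = (1/2) * 45 * (78 - 33)
CS = (1/2) * 45 * 45 = 2025/2

2025/2


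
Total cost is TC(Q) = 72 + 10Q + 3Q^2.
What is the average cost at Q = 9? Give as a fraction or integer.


TC(9) = 72 + 10*9 + 3*9^2
TC(9) = 72 + 90 + 243 = 405
AC = TC/Q = 405/9 = 45

45


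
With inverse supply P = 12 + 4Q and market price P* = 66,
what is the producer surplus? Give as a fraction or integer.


Minimum supply price (at Q=0): P_min = 12
Quantity supplied at P* = 66:
Q* = (66 - 12)/4 = 27/2
PS = (1/2) * Q* * (P* - P_min)
PS = (1/2) * 27/2 * (66 - 12)
PS = (1/2) * 27/2 * 54 = 729/2

729/2


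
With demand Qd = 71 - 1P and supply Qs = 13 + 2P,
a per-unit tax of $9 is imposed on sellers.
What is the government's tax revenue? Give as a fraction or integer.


With tax on sellers, new supply: Qs' = 13 + 2(P - 9)
= 2P - 5
New equilibrium quantity:
Q_new = 137/3
Tax revenue = tax * Q_new = 9 * 137/3 = 411

411


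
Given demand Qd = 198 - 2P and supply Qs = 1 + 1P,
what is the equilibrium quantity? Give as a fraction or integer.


First find equilibrium price:
198 - 2P = 1 + 1P
P* = 197/3 = 197/3
Then substitute into demand:
Q* = 198 - 2 * 197/3 = 200/3

200/3


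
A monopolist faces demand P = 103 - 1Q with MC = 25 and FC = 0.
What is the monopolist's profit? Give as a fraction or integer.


MR = MC: 103 - 2Q = 25
Q* = 39
P* = 103 - 1*39 = 64
Profit = (P* - MC)*Q* - FC
= (64 - 25)*39 - 0
= 39*39 - 0
= 1521 - 0 = 1521

1521


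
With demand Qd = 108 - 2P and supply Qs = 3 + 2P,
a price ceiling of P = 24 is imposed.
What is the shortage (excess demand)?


At P = 24:
Qd = 108 - 2*24 = 60
Qs = 3 + 2*24 = 51
Shortage = Qd - Qs = 60 - 51 = 9

9


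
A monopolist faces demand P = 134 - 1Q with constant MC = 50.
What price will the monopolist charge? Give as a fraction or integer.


MR = 134 - 2Q
Set MR = MC: 134 - 2Q = 50
Q* = 42
Substitute into demand:
P* = 134 - 1*42 = 92

92


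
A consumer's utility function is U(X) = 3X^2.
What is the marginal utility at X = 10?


MU = dU/dX = 3*2*X^(2-1)
MU = 6*X^1
At X = 10:
MU = 6 * 10^1
MU = 6 * 10 = 60

60


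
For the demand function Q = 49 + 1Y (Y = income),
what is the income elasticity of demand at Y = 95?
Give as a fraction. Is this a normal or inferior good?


dQ/dY = 1
At Y = 95: Q = 49 + 1*95 = 144
Ey = (dQ/dY)(Y/Q) = 1 * 95 / 144 = 95/144
Since Ey > 0, this is a normal good.

95/144 (normal good)


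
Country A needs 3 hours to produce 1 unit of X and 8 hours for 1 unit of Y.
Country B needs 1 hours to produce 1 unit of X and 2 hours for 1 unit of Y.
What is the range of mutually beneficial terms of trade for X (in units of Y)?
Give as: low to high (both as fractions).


Opportunity cost of X for Country A = hours_X / hours_Y = 3/8 = 3/8 units of Y
Opportunity cost of X for Country B = hours_X / hours_Y = 1/2 = 1/2 units of Y
Terms of trade must be between the two opportunity costs.
Range: 3/8 to 1/2

3/8 to 1/2


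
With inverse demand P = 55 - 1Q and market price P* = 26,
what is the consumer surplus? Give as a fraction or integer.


Maximum willingness to pay (at Q=0): P_max = 55
Quantity demanded at P* = 26:
Q* = (55 - 26)/1 = 29
CS = (1/2) * Q* * (P_max - P*)
CS = (1/2) * 29 * (55 - 26)
CS = (1/2) * 29 * 29 = 841/2

841/2


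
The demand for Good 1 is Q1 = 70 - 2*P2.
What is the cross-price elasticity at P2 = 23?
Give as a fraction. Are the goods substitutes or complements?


dQ1/dP2 = -2
At P2 = 23: Q1 = 70 - 2*23 = 24
Exy = (dQ1/dP2)(P2/Q1) = -2 * 23 / 24 = -23/12
Since Exy < 0, the goods are complements.

-23/12 (complements)


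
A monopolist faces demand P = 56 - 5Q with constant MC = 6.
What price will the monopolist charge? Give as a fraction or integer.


MR = 56 - 10Q
Set MR = MC: 56 - 10Q = 6
Q* = 5
Substitute into demand:
P* = 56 - 5*5 = 31

31


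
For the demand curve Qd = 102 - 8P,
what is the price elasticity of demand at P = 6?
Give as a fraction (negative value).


dQ/dP = -8
At P = 6: Q = 102 - 8*6 = 54
E = (dQ/dP)(P/Q) = (-8)(6/54) = -8/9

-8/9


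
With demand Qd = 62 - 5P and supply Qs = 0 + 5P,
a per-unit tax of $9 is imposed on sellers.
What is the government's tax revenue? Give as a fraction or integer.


With tax on sellers, new supply: Qs' = 0 + 5(P - 9)
= 5P - 45
New equilibrium quantity:
Q_new = 17/2
Tax revenue = tax * Q_new = 9 * 17/2 = 153/2

153/2


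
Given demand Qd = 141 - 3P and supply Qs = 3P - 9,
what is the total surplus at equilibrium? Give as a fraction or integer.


Find equilibrium: 141 - 3P = 3P - 9
141 + 9 = 6P
P* = 150/6 = 25
Q* = 3*25 - 9 = 66
Inverse demand: P = 47 - Q/3, so P_max = 47
Inverse supply: P = 3 + Q/3, so P_min = 3
CS = (1/2) * 66 * (47 - 25) = 726
PS = (1/2) * 66 * (25 - 3) = 726
TS = CS + PS = 726 + 726 = 1452

1452


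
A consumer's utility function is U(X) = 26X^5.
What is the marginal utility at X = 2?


MU = dU/dX = 26*5*X^(5-1)
MU = 130*X^4
At X = 2:
MU = 130 * 2^4
MU = 130 * 16 = 2080

2080


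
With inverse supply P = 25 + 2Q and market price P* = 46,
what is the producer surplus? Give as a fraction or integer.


Minimum supply price (at Q=0): P_min = 25
Quantity supplied at P* = 46:
Q* = (46 - 25)/2 = 21/2
PS = (1/2) * Q* * (P* - P_min)
PS = (1/2) * 21/2 * (46 - 25)
PS = (1/2) * 21/2 * 21 = 441/4

441/4


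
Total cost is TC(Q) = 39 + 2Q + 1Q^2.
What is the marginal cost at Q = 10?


MC = dTC/dQ = 2 + 2*1*Q
At Q = 10:
MC = 2 + 2*10
MC = 2 + 20 = 22

22


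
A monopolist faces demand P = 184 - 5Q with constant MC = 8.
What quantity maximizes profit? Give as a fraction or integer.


TR = P*Q = (184 - 5Q)Q = 184Q - 5Q^2
MR = dTR/dQ = 184 - 10Q
Set MR = MC:
184 - 10Q = 8
176 = 10Q
Q* = 176/10 = 88/5

88/5


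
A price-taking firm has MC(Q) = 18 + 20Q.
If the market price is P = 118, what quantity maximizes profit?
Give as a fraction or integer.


In perfect competition, profit is maximized where P = MC.
118 = 18 + 20Q
100 = 20Q
Q* = 100/20 = 5

5


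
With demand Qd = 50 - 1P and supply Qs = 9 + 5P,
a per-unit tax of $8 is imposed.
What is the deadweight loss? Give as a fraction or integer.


Pre-tax equilibrium quantity: Q* = 259/6
Post-tax equilibrium quantity: Q_tax = 73/2
Reduction in quantity: Q* - Q_tax = 20/3
DWL = (1/2) * tax * (Q* - Q_tax)
DWL = (1/2) * 8 * 20/3 = 80/3

80/3


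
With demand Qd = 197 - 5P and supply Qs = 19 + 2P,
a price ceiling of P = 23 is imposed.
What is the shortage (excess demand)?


At P = 23:
Qd = 197 - 5*23 = 82
Qs = 19 + 2*23 = 65
Shortage = Qd - Qs = 82 - 65 = 17

17


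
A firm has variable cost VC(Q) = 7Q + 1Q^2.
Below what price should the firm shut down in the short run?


AVC(Q) = VC(Q)/Q = 7 + 1Q
AVC is increasing in Q, so minimum AVC is at Q -> 0+.
Min AVC = 7
The firm should shut down if P < 7.

7


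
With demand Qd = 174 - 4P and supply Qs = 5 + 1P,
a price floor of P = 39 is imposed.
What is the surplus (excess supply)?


At P = 39:
Qd = 174 - 4*39 = 18
Qs = 5 + 1*39 = 44
Surplus = Qs - Qd = 44 - 18 = 26

26


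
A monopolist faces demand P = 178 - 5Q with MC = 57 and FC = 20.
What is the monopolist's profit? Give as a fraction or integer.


MR = MC: 178 - 10Q = 57
Q* = 121/10
P* = 178 - 5*121/10 = 235/2
Profit = (P* - MC)*Q* - FC
= (235/2 - 57)*121/10 - 20
= 121/2*121/10 - 20
= 14641/20 - 20 = 14241/20

14241/20


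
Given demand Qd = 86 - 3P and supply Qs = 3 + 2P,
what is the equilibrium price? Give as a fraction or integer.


At equilibrium, Qd = Qs.
86 - 3P = 3 + 2P
86 - 3 = 3P + 2P
83 = 5P
P* = 83/5 = 83/5

83/5


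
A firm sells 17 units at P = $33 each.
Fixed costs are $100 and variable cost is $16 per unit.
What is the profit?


Total Revenue = P * Q = 33 * 17 = $561
Total Cost = FC + VC*Q = 100 + 16*17 = $372
Profit = TR - TC = 561 - 372 = $189

$189


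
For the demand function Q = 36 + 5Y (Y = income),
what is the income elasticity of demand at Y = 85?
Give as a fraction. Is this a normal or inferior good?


dQ/dY = 5
At Y = 85: Q = 36 + 5*85 = 461
Ey = (dQ/dY)(Y/Q) = 5 * 85 / 461 = 425/461
Since Ey > 0, this is a normal good.

425/461 (normal good)


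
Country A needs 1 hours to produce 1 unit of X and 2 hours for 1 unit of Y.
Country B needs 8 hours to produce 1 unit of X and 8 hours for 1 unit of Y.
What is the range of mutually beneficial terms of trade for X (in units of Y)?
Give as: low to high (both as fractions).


Opportunity cost of X for Country A = hours_X / hours_Y = 1/2 = 1/2 units of Y
Opportunity cost of X for Country B = hours_X / hours_Y = 8/8 = 1 units of Y
Terms of trade must be between the two opportunity costs.
Range: 1/2 to 1

1/2 to 1


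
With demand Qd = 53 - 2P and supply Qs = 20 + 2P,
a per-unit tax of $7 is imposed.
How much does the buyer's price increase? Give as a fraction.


With a per-unit tax, the buyer's price increase depends on relative slopes.
Supply slope: d = 2, Demand slope: b = 2
Buyer's price increase = d * tax / (b + d)
= 2 * 7 / (2 + 2)
= 14 / 4 = 7/2

7/2


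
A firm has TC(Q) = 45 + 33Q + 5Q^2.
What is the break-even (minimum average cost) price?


AC(Q) = 45/Q + 33 + 5Q
To minimize: dAC/dQ = -45/Q^2 + 5 = 0
Q^2 = 45/5 = 9
Q* = 3
Min AC = 45/3 + 33 + 5*3
Min AC = 15 + 33 + 15 = 63

63


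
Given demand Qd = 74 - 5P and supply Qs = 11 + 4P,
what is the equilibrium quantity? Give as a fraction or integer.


First find equilibrium price:
74 - 5P = 11 + 4P
P* = 63/9 = 7
Then substitute into demand:
Q* = 74 - 5 * 7 = 39

39


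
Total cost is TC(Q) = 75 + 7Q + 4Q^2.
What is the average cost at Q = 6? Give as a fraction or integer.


TC(6) = 75 + 7*6 + 4*6^2
TC(6) = 75 + 42 + 144 = 261
AC = TC/Q = 261/6 = 87/2

87/2


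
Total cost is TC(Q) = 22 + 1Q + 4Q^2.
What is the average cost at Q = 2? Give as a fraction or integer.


TC(2) = 22 + 1*2 + 4*2^2
TC(2) = 22 + 2 + 16 = 40
AC = TC/Q = 40/2 = 20

20


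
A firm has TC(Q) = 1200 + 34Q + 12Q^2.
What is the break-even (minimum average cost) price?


AC(Q) = 1200/Q + 34 + 12Q
To minimize: dAC/dQ = -1200/Q^2 + 12 = 0
Q^2 = 1200/12 = 100
Q* = 10
Min AC = 1200/10 + 34 + 12*10
Min AC = 120 + 34 + 120 = 274

274


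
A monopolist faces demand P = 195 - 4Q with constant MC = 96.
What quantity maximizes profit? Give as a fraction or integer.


TR = P*Q = (195 - 4Q)Q = 195Q - 4Q^2
MR = dTR/dQ = 195 - 8Q
Set MR = MC:
195 - 8Q = 96
99 = 8Q
Q* = 99/8 = 99/8

99/8


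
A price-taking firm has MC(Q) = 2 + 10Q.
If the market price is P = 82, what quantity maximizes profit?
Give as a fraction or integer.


In perfect competition, profit is maximized where P = MC.
82 = 2 + 10Q
80 = 10Q
Q* = 80/10 = 8

8


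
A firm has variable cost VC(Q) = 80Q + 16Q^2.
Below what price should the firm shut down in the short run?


AVC(Q) = VC(Q)/Q = 80 + 16Q
AVC is increasing in Q, so minimum AVC is at Q -> 0+.
Min AVC = 80
The firm should shut down if P < 80.

80


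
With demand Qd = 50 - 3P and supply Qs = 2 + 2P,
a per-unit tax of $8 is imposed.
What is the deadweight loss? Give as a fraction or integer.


Pre-tax equilibrium quantity: Q* = 106/5
Post-tax equilibrium quantity: Q_tax = 58/5
Reduction in quantity: Q* - Q_tax = 48/5
DWL = (1/2) * tax * (Q* - Q_tax)
DWL = (1/2) * 8 * 48/5 = 192/5

192/5


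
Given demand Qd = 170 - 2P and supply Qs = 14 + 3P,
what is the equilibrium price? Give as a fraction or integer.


At equilibrium, Qd = Qs.
170 - 2P = 14 + 3P
170 - 14 = 2P + 3P
156 = 5P
P* = 156/5 = 156/5

156/5


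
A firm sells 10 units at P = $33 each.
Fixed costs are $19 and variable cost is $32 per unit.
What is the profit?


Total Revenue = P * Q = 33 * 10 = $330
Total Cost = FC + VC*Q = 19 + 32*10 = $339
Profit = TR - TC = 330 - 339 = $-9

$-9


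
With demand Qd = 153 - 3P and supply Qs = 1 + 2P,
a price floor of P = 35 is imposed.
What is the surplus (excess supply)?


At P = 35:
Qd = 153 - 3*35 = 48
Qs = 1 + 2*35 = 71
Surplus = Qs - Qd = 71 - 48 = 23

23


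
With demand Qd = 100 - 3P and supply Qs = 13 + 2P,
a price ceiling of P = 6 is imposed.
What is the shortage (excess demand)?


At P = 6:
Qd = 100 - 3*6 = 82
Qs = 13 + 2*6 = 25
Shortage = Qd - Qs = 82 - 25 = 57

57


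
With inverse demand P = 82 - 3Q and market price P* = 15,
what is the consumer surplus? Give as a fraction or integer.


Maximum willingness to pay (at Q=0): P_max = 82
Quantity demanded at P* = 15:
Q* = (82 - 15)/3 = 67/3
CS = (1/2) * Q* * (P_max - P*)
CS = (1/2) * 67/3 * (82 - 15)
CS = (1/2) * 67/3 * 67 = 4489/6

4489/6


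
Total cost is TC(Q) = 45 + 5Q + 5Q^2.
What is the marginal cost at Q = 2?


MC = dTC/dQ = 5 + 2*5*Q
At Q = 2:
MC = 5 + 10*2
MC = 5 + 20 = 25

25


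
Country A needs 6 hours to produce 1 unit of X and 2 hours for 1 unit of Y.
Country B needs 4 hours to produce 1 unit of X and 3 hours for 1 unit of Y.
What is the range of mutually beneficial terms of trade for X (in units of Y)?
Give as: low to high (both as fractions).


Opportunity cost of X for Country A = hours_X / hours_Y = 6/2 = 3 units of Y
Opportunity cost of X for Country B = hours_X / hours_Y = 4/3 = 4/3 units of Y
Terms of trade must be between the two opportunity costs.
Range: 4/3 to 3

4/3 to 3


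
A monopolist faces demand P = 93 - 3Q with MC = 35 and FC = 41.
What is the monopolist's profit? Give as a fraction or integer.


MR = MC: 93 - 6Q = 35
Q* = 29/3
P* = 93 - 3*29/3 = 64
Profit = (P* - MC)*Q* - FC
= (64 - 35)*29/3 - 41
= 29*29/3 - 41
= 841/3 - 41 = 718/3

718/3


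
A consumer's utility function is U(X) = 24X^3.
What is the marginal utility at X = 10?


MU = dU/dX = 24*3*X^(3-1)
MU = 72*X^2
At X = 10:
MU = 72 * 10^2
MU = 72 * 100 = 7200

7200


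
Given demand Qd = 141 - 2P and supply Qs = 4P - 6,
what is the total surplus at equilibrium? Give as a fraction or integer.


Find equilibrium: 141 - 2P = 4P - 6
141 + 6 = 6P
P* = 147/6 = 49/2
Q* = 4*49/2 - 6 = 92
Inverse demand: P = 141/2 - Q/2, so P_max = 141/2
Inverse supply: P = 3/2 + Q/4, so P_min = 3/2
CS = (1/2) * 92 * (141/2 - 49/2) = 2116
PS = (1/2) * 92 * (49/2 - 3/2) = 1058
TS = CS + PS = 2116 + 1058 = 3174

3174


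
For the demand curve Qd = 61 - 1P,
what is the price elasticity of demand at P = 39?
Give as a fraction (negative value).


dQ/dP = -1
At P = 39: Q = 61 - 1*39 = 22
E = (dQ/dP)(P/Q) = (-1)(39/22) = -39/22

-39/22


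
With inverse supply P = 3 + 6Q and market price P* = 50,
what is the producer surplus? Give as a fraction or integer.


Minimum supply price (at Q=0): P_min = 3
Quantity supplied at P* = 50:
Q* = (50 - 3)/6 = 47/6
PS = (1/2) * Q* * (P* - P_min)
PS = (1/2) * 47/6 * (50 - 3)
PS = (1/2) * 47/6 * 47 = 2209/12

2209/12


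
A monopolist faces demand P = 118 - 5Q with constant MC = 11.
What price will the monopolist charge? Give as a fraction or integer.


MR = 118 - 10Q
Set MR = MC: 118 - 10Q = 11
Q* = 107/10
Substitute into demand:
P* = 118 - 5*107/10 = 129/2

129/2


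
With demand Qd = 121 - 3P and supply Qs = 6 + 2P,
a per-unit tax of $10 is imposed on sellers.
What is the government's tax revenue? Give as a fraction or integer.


With tax on sellers, new supply: Qs' = 6 + 2(P - 10)
= 2P - 14
New equilibrium quantity:
Q_new = 40
Tax revenue = tax * Q_new = 10 * 40 = 400

400


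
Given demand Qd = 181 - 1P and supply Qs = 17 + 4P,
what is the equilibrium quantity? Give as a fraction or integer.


First find equilibrium price:
181 - 1P = 17 + 4P
P* = 164/5 = 164/5
Then substitute into demand:
Q* = 181 - 1 * 164/5 = 741/5

741/5


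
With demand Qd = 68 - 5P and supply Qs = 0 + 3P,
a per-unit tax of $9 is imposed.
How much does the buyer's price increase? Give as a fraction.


With a per-unit tax, the buyer's price increase depends on relative slopes.
Supply slope: d = 3, Demand slope: b = 5
Buyer's price increase = d * tax / (b + d)
= 3 * 9 / (5 + 3)
= 27 / 8 = 27/8

27/8


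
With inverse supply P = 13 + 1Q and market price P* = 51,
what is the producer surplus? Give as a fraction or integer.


Minimum supply price (at Q=0): P_min = 13
Quantity supplied at P* = 51:
Q* = (51 - 13)/1 = 38
PS = (1/2) * Q* * (P* - P_min)
PS = (1/2) * 38 * (51 - 13)
PS = (1/2) * 38 * 38 = 722

722


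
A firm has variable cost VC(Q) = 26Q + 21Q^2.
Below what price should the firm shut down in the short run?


AVC(Q) = VC(Q)/Q = 26 + 21Q
AVC is increasing in Q, so minimum AVC is at Q -> 0+.
Min AVC = 26
The firm should shut down if P < 26.

26


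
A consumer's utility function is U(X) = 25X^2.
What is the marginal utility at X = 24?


MU = dU/dX = 25*2*X^(2-1)
MU = 50*X^1
At X = 24:
MU = 50 * 24^1
MU = 50 * 24 = 1200

1200


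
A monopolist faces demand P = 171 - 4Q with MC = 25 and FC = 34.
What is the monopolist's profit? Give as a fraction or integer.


MR = MC: 171 - 8Q = 25
Q* = 73/4
P* = 171 - 4*73/4 = 98
Profit = (P* - MC)*Q* - FC
= (98 - 25)*73/4 - 34
= 73*73/4 - 34
= 5329/4 - 34 = 5193/4

5193/4


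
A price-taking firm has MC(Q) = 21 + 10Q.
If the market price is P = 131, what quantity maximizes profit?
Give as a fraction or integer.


In perfect competition, profit is maximized where P = MC.
131 = 21 + 10Q
110 = 10Q
Q* = 110/10 = 11

11


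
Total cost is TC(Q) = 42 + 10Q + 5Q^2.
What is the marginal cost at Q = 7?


MC = dTC/dQ = 10 + 2*5*Q
At Q = 7:
MC = 10 + 10*7
MC = 10 + 70 = 80

80


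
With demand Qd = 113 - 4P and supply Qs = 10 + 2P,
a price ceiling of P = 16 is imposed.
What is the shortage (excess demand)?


At P = 16:
Qd = 113 - 4*16 = 49
Qs = 10 + 2*16 = 42
Shortage = Qd - Qs = 49 - 42 = 7

7


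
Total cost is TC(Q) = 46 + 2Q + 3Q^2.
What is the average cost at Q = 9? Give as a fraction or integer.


TC(9) = 46 + 2*9 + 3*9^2
TC(9) = 46 + 18 + 243 = 307
AC = TC/Q = 307/9 = 307/9

307/9


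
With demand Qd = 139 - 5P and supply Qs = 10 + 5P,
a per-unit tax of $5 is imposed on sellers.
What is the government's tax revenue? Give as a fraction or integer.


With tax on sellers, new supply: Qs' = 10 + 5(P - 5)
= 5P - 15
New equilibrium quantity:
Q_new = 62
Tax revenue = tax * Q_new = 5 * 62 = 310

310


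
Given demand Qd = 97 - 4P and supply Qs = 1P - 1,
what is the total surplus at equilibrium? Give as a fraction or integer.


Find equilibrium: 97 - 4P = 1P - 1
97 + 1 = 5P
P* = 98/5 = 98/5
Q* = 1*98/5 - 1 = 93/5
Inverse demand: P = 97/4 - Q/4, so P_max = 97/4
Inverse supply: P = 1 + Q/1, so P_min = 1
CS = (1/2) * 93/5 * (97/4 - 98/5) = 8649/200
PS = (1/2) * 93/5 * (98/5 - 1) = 8649/50
TS = CS + PS = 8649/200 + 8649/50 = 8649/40

8649/40


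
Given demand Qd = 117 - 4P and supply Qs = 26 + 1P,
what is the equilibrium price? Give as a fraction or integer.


At equilibrium, Qd = Qs.
117 - 4P = 26 + 1P
117 - 26 = 4P + 1P
91 = 5P
P* = 91/5 = 91/5

91/5


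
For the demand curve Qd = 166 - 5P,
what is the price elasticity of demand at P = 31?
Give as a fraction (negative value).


dQ/dP = -5
At P = 31: Q = 166 - 5*31 = 11
E = (dQ/dP)(P/Q) = (-5)(31/11) = -155/11

-155/11


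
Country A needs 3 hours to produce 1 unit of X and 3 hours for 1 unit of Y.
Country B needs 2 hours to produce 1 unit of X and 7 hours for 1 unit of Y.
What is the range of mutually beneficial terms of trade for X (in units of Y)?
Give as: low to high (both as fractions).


Opportunity cost of X for Country A = hours_X / hours_Y = 3/3 = 1 units of Y
Opportunity cost of X for Country B = hours_X / hours_Y = 2/7 = 2/7 units of Y
Terms of trade must be between the two opportunity costs.
Range: 2/7 to 1

2/7 to 1


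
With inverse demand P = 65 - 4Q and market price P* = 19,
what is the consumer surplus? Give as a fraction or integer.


Maximum willingness to pay (at Q=0): P_max = 65
Quantity demanded at P* = 19:
Q* = (65 - 19)/4 = 23/2
CS = (1/2) * Q* * (P_max - P*)
CS = (1/2) * 23/2 * (65 - 19)
CS = (1/2) * 23/2 * 46 = 529/2

529/2


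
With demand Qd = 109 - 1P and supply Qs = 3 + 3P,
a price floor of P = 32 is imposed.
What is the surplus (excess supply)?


At P = 32:
Qd = 109 - 1*32 = 77
Qs = 3 + 3*32 = 99
Surplus = Qs - Qd = 99 - 77 = 22

22


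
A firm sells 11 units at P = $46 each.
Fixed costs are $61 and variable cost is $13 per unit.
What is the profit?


Total Revenue = P * Q = 46 * 11 = $506
Total Cost = FC + VC*Q = 61 + 13*11 = $204
Profit = TR - TC = 506 - 204 = $302

$302


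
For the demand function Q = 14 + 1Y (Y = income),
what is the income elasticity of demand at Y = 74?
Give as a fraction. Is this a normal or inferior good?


dQ/dY = 1
At Y = 74: Q = 14 + 1*74 = 88
Ey = (dQ/dY)(Y/Q) = 1 * 74 / 88 = 37/44
Since Ey > 0, this is a normal good.

37/44 (normal good)


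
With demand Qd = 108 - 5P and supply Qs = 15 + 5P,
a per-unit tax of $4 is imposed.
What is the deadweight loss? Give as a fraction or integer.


Pre-tax equilibrium quantity: Q* = 123/2
Post-tax equilibrium quantity: Q_tax = 103/2
Reduction in quantity: Q* - Q_tax = 10
DWL = (1/2) * tax * (Q* - Q_tax)
DWL = (1/2) * 4 * 10 = 20

20


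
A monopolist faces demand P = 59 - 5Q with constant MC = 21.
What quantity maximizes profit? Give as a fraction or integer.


TR = P*Q = (59 - 5Q)Q = 59Q - 5Q^2
MR = dTR/dQ = 59 - 10Q
Set MR = MC:
59 - 10Q = 21
38 = 10Q
Q* = 38/10 = 19/5

19/5


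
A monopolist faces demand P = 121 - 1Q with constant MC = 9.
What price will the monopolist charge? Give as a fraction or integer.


MR = 121 - 2Q
Set MR = MC: 121 - 2Q = 9
Q* = 56
Substitute into demand:
P* = 121 - 1*56 = 65

65


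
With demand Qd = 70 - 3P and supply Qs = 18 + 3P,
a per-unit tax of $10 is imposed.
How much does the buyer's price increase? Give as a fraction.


With a per-unit tax, the buyer's price increase depends on relative slopes.
Supply slope: d = 3, Demand slope: b = 3
Buyer's price increase = d * tax / (b + d)
= 3 * 10 / (3 + 3)
= 30 / 6 = 5

5


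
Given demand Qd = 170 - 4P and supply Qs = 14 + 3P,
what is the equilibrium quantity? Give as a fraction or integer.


First find equilibrium price:
170 - 4P = 14 + 3P
P* = 156/7 = 156/7
Then substitute into demand:
Q* = 170 - 4 * 156/7 = 566/7

566/7


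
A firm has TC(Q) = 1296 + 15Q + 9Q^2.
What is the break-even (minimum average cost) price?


AC(Q) = 1296/Q + 15 + 9Q
To minimize: dAC/dQ = -1296/Q^2 + 9 = 0
Q^2 = 1296/9 = 144
Q* = 12
Min AC = 1296/12 + 15 + 9*12
Min AC = 108 + 15 + 108 = 231

231


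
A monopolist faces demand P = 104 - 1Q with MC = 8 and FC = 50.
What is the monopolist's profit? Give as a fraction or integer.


MR = MC: 104 - 2Q = 8
Q* = 48
P* = 104 - 1*48 = 56
Profit = (P* - MC)*Q* - FC
= (56 - 8)*48 - 50
= 48*48 - 50
= 2304 - 50 = 2254

2254


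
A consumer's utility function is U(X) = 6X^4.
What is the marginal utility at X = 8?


MU = dU/dX = 6*4*X^(4-1)
MU = 24*X^3
At X = 8:
MU = 24 * 8^3
MU = 24 * 512 = 12288

12288


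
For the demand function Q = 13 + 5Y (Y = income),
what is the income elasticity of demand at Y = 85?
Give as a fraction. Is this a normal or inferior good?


dQ/dY = 5
At Y = 85: Q = 13 + 5*85 = 438
Ey = (dQ/dY)(Y/Q) = 5 * 85 / 438 = 425/438
Since Ey > 0, this is a normal good.

425/438 (normal good)


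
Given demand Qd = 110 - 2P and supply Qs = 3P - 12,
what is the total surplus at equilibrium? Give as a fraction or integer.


Find equilibrium: 110 - 2P = 3P - 12
110 + 12 = 5P
P* = 122/5 = 122/5
Q* = 3*122/5 - 12 = 306/5
Inverse demand: P = 55 - Q/2, so P_max = 55
Inverse supply: P = 4 + Q/3, so P_min = 4
CS = (1/2) * 306/5 * (55 - 122/5) = 23409/25
PS = (1/2) * 306/5 * (122/5 - 4) = 15606/25
TS = CS + PS = 23409/25 + 15606/25 = 7803/5

7803/5


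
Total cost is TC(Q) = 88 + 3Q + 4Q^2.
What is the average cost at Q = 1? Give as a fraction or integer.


TC(1) = 88 + 3*1 + 4*1^2
TC(1) = 88 + 3 + 4 = 95
AC = TC/Q = 95/1 = 95

95


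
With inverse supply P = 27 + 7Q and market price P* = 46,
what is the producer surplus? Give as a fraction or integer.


Minimum supply price (at Q=0): P_min = 27
Quantity supplied at P* = 46:
Q* = (46 - 27)/7 = 19/7
PS = (1/2) * Q* * (P* - P_min)
PS = (1/2) * 19/7 * (46 - 27)
PS = (1/2) * 19/7 * 19 = 361/14

361/14


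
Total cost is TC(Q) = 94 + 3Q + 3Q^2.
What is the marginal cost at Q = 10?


MC = dTC/dQ = 3 + 2*3*Q
At Q = 10:
MC = 3 + 6*10
MC = 3 + 60 = 63

63


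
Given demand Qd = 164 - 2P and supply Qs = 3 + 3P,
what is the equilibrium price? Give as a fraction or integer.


At equilibrium, Qd = Qs.
164 - 2P = 3 + 3P
164 - 3 = 2P + 3P
161 = 5P
P* = 161/5 = 161/5

161/5


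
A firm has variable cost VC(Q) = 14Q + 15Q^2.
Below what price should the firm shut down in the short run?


AVC(Q) = VC(Q)/Q = 14 + 15Q
AVC is increasing in Q, so minimum AVC is at Q -> 0+.
Min AVC = 14
The firm should shut down if P < 14.

14
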